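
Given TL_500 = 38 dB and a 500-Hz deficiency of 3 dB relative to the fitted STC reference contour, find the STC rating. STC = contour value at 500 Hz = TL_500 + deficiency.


By ASTM E413, STC = value of the fitted reference contour at 500 Hz.
Contour value at 500 Hz = TL_500 + deficiency = 38 + 3 = 41
STC = 41


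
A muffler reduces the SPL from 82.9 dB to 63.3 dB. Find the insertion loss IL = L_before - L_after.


Insertion loss = SPL without muffler - SPL with muffler
IL = 82.9 - 63.3 = 19.6 dB


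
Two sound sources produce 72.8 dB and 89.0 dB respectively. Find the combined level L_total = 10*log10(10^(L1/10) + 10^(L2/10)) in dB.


10^(72.8/10) = 1.90546e+07
10^(89.0/10) = 7.94328e+08
Sum = 1.90546e+07 + 7.94328e+08 = 8.13383e+08
L_total = 10*log10(8.13383e+08) = 89.103 dB


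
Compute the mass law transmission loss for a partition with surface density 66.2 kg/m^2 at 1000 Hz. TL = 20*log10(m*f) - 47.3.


m * f = 66.2 * 1000 = 66200
20*log10(66200) = 96.4172 dB
TL = 96.4172 - 47.3 = 49.117 dB


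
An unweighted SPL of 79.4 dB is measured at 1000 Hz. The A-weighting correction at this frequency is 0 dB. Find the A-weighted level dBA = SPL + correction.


A-weighting table: 1000 Hz -> 0 dB correction
SPL_A = SPL + correction = 79.4 + (0) = 79.4 dBA


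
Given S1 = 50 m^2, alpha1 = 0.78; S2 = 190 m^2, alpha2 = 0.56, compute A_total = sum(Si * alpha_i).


50 * 0.78 = 39
190 * 0.56 = 106.4
A_total = 39 + 106.4 = 145.4 m^2


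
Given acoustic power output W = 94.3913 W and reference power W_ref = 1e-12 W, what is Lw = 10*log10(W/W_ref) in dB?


W / W_ref = 94.3913 / 1e-12 = 9.43913e+13
Lw = 10 * log10(9.43913e+13) = 139.75 dB


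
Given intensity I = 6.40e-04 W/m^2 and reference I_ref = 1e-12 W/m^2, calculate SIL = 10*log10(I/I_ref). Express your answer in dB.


I / I_ref = 6.40e-04 / 1e-12 = 6.4e+08
SIL = 10 * log10(6.4e+08) = 88.062 dB


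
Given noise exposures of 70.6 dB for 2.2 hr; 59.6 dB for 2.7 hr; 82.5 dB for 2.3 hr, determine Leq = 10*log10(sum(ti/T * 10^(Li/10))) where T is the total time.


T_total = 2.2 + 2.7 + 2.3 = 7.2 hr
(2.2/7.2) * 10^(70.6/10) = 3.50825e+06
(2.7/7.2) * 10^(59.6/10) = 342004
(2.3/7.2) * 10^(82.5/10) = 5.68061e+07
Sum = 3.50825e+06 + 342004 + 5.68061e+07 = 6.06564e+07
Leq = 10*log10(6.06564e+07) = 77.829 dB


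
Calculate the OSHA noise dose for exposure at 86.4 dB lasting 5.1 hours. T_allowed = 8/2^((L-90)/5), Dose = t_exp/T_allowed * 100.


T_allowed = 8 / 2^((86.4 - 90)/5) = 13.1775 hr
Dose = 5.1 / 13.1775 * 100 = 38.702 %


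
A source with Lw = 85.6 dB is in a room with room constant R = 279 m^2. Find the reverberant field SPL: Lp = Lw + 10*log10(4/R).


4/R = 4/279 = 0.0143369
Lp = 85.6 + 10*log10(0.0143369) = 67.165 dB


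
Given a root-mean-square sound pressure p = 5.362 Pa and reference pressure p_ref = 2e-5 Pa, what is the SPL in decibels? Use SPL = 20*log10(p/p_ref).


p / p_ref = 5.362 / 2e-5 = 268100
SPL = 20 * log10(268100) = 108.57 dB


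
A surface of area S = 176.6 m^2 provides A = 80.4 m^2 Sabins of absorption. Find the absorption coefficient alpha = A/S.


Absorption coefficient = absorbed power / incident power
alpha = A / S = 80.4 / 176.6 = 0.45527


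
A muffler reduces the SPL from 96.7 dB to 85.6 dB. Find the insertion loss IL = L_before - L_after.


Insertion loss = SPL without muffler - SPL with muffler
IL = 96.7 - 85.6 = 11.1 dB


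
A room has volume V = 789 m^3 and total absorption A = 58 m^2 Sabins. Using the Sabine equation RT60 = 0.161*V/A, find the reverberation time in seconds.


RT60 = 0.161 * 789 / 58 = 2.1902 s


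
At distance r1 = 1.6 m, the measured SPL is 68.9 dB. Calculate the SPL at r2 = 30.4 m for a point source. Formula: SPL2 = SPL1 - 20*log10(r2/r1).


r2/r1 = 30.4/1.6 = 19
Correction = 20*log10(19) = 25.5751 dB
SPL2 = 68.9 - 25.5751 = 43.325 dB


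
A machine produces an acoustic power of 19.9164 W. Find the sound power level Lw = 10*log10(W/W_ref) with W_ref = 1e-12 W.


W / W_ref = 19.9164 / 1e-12 = 1.99164e+13
Lw = 10 * log10(1.99164e+13) = 132.99 dB


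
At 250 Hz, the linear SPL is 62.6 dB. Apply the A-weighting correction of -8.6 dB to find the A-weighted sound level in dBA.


A-weighting table: 250 Hz -> -8.6 dB correction
SPL_A = SPL + correction = 62.6 + (-8.6) = 54 dBA


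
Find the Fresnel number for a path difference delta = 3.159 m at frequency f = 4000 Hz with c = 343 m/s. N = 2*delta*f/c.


N = 2*delta*f/c = 2*delta/lambda, where lambda = c/f
lambda = 343 / 4000 = 0.08575 m
N = 2 * 3.159 / 0.08575 = 73.679


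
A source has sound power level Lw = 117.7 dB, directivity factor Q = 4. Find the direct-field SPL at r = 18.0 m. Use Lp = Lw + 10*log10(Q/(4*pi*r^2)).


4*pi*r^2 = 4*pi*18.0^2 = 4071.5 m^2
Q / (4*pi*r^2) = 4 / 4071.5 = 0.000982439
Lp = 117.7 + 10*log10(0.000982439) = 87.623 dB


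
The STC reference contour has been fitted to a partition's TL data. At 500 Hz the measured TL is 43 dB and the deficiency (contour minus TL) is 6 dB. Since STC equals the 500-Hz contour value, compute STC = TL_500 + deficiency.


By ASTM E413, STC = value of the fitted reference contour at 500 Hz.
Contour value at 500 Hz = TL_500 + deficiency = 43 + 6 = 49
STC = 49


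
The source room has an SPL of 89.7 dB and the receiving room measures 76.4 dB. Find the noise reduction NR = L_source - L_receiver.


NR = L_source - L_receiver (difference between source and receiving room levels)
NR = 89.7 - 76.4 = 13.3 dB


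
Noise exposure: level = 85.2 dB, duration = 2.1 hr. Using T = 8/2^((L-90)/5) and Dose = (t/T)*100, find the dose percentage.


T_allowed = 8 / 2^((85.2 - 90)/5) = 15.5625 hr
Dose = 2.1 / 15.5625 * 100 = 13.494 %


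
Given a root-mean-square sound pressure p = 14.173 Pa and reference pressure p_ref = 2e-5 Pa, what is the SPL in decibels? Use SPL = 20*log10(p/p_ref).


p / p_ref = 14.173 / 2e-5 = 708650
SPL = 20 * log10(708650) = 117.01 dB


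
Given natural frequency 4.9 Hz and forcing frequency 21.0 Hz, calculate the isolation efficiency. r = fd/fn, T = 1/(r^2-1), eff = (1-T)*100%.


r = 21.0 / 4.9 = 4.28571
r^2 - 1 = 4.28571^2 - 1 = 17.3673
T = 1/17.3673 = 0.0575795
Efficiency = (1 - 0.0575795)*100 = 94.242 %


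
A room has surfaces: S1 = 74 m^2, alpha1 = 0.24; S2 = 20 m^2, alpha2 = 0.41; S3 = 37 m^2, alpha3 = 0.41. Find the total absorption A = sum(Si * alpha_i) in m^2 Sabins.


74 * 0.24 = 17.76
20 * 0.41 = 8.2
37 * 0.41 = 15.17
A_total = 17.76 + 8.2 + 15.17 = 41.13 m^2


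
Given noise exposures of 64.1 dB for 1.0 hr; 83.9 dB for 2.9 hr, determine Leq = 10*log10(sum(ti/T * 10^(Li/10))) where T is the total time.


T_total = 1.0 + 2.9 = 3.9 hr
(1.0/3.9) * 10^(64.1/10) = 659076
(2.9/3.9) * 10^(83.9/10) = 1.8253e+08
Sum = 659076 + 1.8253e+08 = 1.83189e+08
Leq = 10*log10(1.83189e+08) = 82.629 dB


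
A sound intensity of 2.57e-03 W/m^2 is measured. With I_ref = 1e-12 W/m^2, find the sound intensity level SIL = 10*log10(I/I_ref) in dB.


I / I_ref = 2.57e-03 / 1e-12 = 2.57e+09
SIL = 10 * log10(2.57e+09) = 94.099 dB


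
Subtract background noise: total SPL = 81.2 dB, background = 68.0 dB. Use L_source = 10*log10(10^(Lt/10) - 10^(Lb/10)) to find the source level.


10^(81.2/10) = 1.31826e+08
10^(68.0/10) = 6.30957e+06
Difference = 1.31826e+08 - 6.30957e+06 = 1.25516e+08
L_source = 10*log10(1.25516e+08) = 80.987 dB


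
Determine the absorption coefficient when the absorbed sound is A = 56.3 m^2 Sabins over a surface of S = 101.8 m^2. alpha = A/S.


Absorption coefficient = absorbed power / incident power
alpha = A / S = 56.3 / 101.8 = 0.55305


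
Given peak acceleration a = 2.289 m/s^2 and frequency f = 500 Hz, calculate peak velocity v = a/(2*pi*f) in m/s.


omega = 2*pi*f = 2*pi*500 = 3141.59 rad/s
v = a / omega = 2.289 / 3141.59 = 0.00072861 m/s


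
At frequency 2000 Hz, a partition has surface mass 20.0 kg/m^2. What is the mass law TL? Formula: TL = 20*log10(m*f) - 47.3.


m * f = 20.0 * 2000 = 40000
20*log10(40000) = 92.0412 dB
TL = 92.0412 - 47.3 = 44.741 dB


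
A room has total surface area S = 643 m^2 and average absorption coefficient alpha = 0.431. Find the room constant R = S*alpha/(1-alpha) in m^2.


R = 643 * 0.431 / (1 - 0.431) = 487.05 m^2


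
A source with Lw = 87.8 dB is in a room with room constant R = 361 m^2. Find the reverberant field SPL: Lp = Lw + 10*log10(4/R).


4/R = 4/361 = 0.0110803
Lp = 87.8 + 10*log10(0.0110803) = 68.246 dB


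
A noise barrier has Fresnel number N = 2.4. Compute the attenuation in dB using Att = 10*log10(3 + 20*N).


3 + 20*N = 3 + 20*2.4 = 51
Att = 10*log10(51) = 17.076 dB


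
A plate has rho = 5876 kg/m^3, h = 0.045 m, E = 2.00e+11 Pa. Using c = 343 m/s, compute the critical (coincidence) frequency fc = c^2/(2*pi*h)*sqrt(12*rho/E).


12*rho/E = 12*5876/2.00e+11 = 3.5256e-07
sqrt(12*rho/E) = sqrt(3.5256e-07) = 0.000593768
c^2/(2*pi*h) = 343^2/(2*pi*0.045) = 416098
fc = 416098 * 0.000593768 = 247.07 Hz


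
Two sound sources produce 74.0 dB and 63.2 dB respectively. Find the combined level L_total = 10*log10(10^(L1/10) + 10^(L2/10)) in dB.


10^(74.0/10) = 2.51189e+07
10^(63.2/10) = 2.0893e+06
Sum = 2.51189e+07 + 2.0893e+06 = 2.72082e+07
L_total = 10*log10(2.72082e+07) = 74.347 dB


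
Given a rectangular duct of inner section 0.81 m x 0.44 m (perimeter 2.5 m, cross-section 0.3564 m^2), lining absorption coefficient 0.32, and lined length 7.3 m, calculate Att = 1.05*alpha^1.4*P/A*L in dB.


alpha^1.4 = 0.32^1.4 = 0.202866
Attenuation rate = 1.05 * alpha^1.4 * P / A
= 1.05 * 0.202866 * 2.5 / 0.3564 = 1.49417 dB/m
Total Att = 1.49417 * 7.3 = 10.907 dB


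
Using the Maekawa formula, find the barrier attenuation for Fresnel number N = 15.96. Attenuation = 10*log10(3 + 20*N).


3 + 20*N = 3 + 20*15.96 = 322.2
Att = 10*log10(322.2) = 25.081 dB


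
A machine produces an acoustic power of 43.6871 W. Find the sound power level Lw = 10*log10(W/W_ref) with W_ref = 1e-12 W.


W / W_ref = 43.6871 / 1e-12 = 4.36871e+13
Lw = 10 * log10(4.36871e+13) = 136.4 dB


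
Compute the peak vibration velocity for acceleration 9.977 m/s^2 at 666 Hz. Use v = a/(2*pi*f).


omega = 2*pi*f = 2*pi*666 = 4184.6 rad/s
v = a / omega = 9.977 / 4184.6 = 0.0023842 m/s


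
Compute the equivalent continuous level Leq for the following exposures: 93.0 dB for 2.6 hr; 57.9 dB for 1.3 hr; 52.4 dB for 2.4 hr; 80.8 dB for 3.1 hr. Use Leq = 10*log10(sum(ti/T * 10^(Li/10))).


T_total = 2.6 + 1.3 + 2.4 + 3.1 = 9.4 hr
(2.6/9.4) * 10^(93.0/10) = 5.51881e+08
(1.3/9.4) * 10^(57.9/10) = 85273.8
(2.4/9.4) * 10^(52.4/10) = 44369.4
(3.1/9.4) * 10^(80.8/10) = 3.96491e+07
Sum = 5.51881e+08 + 85273.8 + 44369.4 + 3.96491e+07 = 5.9166e+08
Leq = 10*log10(5.9166e+08) = 87.721 dB


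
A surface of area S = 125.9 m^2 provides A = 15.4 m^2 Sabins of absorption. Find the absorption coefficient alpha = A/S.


Absorption coefficient = absorbed power / incident power
alpha = A / S = 15.4 / 125.9 = 0.12232


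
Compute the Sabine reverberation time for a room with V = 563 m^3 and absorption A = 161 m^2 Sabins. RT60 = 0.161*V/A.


RT60 = 0.161 * 563 / 161 = 0.563 s


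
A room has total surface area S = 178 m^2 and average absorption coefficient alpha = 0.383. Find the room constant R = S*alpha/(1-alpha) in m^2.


R = 178 * 0.383 / (1 - 0.383) = 110.49 m^2


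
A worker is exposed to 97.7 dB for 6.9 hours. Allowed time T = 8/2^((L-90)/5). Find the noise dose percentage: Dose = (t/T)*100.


T_allowed = 8 / 2^((97.7 - 90)/5) = 2.75108 hr
Dose = 6.9 / 2.75108 * 100 = 250.81 %


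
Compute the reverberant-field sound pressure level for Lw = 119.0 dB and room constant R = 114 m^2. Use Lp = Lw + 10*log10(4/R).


4/R = 4/114 = 0.0350877
Lp = 119.0 + 10*log10(0.0350877) = 104.45 dB


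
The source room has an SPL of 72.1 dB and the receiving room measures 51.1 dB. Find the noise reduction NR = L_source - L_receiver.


NR = L_source - L_receiver (difference between source and receiving room levels)
NR = 72.1 - 51.1 = 21 dB


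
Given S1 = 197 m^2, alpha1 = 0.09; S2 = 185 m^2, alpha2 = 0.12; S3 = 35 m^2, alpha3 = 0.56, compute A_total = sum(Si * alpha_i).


197 * 0.09 = 17.73
185 * 0.12 = 22.2
35 * 0.56 = 19.6
A_total = 17.73 + 22.2 + 19.6 = 59.53 m^2


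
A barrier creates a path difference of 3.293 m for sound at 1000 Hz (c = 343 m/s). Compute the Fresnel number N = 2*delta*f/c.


N = 2*delta*f/c = 2*delta/lambda, where lambda = c/f
lambda = 343 / 1000 = 0.343 m
N = 2 * 3.293 / 0.343 = 19.201


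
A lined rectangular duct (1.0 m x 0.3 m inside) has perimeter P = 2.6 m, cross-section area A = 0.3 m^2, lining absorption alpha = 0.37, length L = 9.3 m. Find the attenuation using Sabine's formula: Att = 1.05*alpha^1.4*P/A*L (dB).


alpha^1.4 = 0.37^1.4 = 0.248589
Attenuation rate = 1.05 * alpha^1.4 * P / A
= 1.05 * 0.248589 * 2.6 / 0.3 = 2.26216 dB/m
Total Att = 2.26216 * 9.3 = 21.038 dB


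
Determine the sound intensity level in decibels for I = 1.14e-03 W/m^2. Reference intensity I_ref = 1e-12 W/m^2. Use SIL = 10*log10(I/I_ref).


I / I_ref = 1.14e-03 / 1e-12 = 1.14e+09
SIL = 10 * log10(1.14e+09) = 90.569 dB


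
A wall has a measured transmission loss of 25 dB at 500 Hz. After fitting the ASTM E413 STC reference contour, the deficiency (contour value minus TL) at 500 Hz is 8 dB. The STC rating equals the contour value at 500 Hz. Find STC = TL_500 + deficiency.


By ASTM E413, STC = value of the fitted reference contour at 500 Hz.
Contour value at 500 Hz = TL_500 + deficiency = 25 + 8 = 33
STC = 33


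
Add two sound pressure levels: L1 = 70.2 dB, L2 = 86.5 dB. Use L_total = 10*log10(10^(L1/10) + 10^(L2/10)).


10^(70.2/10) = 1.04713e+07
10^(86.5/10) = 4.46684e+08
Sum = 1.04713e+07 + 4.46684e+08 = 4.57155e+08
L_total = 10*log10(4.57155e+08) = 86.601 dB


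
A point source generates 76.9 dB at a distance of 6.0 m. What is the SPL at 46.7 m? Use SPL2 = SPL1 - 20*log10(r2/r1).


r2/r1 = 46.7/6.0 = 7.78333
Correction = 20*log10(7.78333) = 17.8233 dB
SPL2 = 76.9 - 17.8233 = 59.077 dB


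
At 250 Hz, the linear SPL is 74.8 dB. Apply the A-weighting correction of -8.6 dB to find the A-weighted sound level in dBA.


A-weighting table: 250 Hz -> -8.6 dB correction
SPL_A = SPL + correction = 74.8 + (-8.6) = 66.2 dBA


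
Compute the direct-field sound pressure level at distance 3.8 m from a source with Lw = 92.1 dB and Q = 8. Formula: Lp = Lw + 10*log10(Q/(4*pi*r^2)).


4*pi*r^2 = 4*pi*3.8^2 = 181.458 m^2
Q / (4*pi*r^2) = 8 / 181.458 = 0.0440873
Lp = 92.1 + 10*log10(0.0440873) = 78.543 dB


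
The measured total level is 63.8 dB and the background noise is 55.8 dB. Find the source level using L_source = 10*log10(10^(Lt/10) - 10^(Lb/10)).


10^(63.8/10) = 2.39883e+06
10^(55.8/10) = 380189
Difference = 2.39883e+06 - 380189 = 2.01864e+06
L_source = 10*log10(2.01864e+06) = 63.051 dB


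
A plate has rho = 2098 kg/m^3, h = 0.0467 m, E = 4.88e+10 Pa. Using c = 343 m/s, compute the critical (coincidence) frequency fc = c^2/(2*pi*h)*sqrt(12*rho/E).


12*rho/E = 12*2098/4.88e+10 = 5.15902e-07
sqrt(12*rho/E) = sqrt(5.15902e-07) = 0.000718263
c^2/(2*pi*h) = 343^2/(2*pi*0.0467) = 400951
fc = 400951 * 0.000718263 = 287.99 Hz


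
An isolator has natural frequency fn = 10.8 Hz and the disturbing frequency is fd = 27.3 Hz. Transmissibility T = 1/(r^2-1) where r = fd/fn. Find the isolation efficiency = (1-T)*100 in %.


r = 27.3 / 10.8 = 2.52778
r^2 - 1 = 2.52778^2 - 1 = 5.38967
T = 1/5.38967 = 0.18554
Efficiency = (1 - 0.18554)*100 = 81.446 %


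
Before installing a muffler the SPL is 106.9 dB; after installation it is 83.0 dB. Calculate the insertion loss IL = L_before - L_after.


Insertion loss = SPL without muffler - SPL with muffler
IL = 106.9 - 83.0 = 23.9 dB


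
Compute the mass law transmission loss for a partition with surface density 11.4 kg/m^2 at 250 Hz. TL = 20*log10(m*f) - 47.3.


m * f = 11.4 * 250 = 2850
20*log10(2850) = 69.0969 dB
TL = 69.0969 - 47.3 = 21.797 dB


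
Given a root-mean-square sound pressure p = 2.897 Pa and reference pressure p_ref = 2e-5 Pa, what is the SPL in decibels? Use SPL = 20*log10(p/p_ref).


p / p_ref = 2.897 / 2e-5 = 144850
SPL = 20 * log10(144850) = 103.22 dB


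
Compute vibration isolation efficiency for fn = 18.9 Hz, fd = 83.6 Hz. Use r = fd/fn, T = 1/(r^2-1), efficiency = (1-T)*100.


r = 83.6 / 18.9 = 4.42328
r^2 - 1 = 4.42328^2 - 1 = 18.5654
T = 1/18.5654 = 0.0538636
Efficiency = (1 - 0.0538636)*100 = 94.614 %


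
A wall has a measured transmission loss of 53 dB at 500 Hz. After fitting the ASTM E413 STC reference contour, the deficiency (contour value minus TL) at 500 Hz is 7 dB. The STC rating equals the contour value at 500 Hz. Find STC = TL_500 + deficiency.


By ASTM E413, STC = value of the fitted reference contour at 500 Hz.
Contour value at 500 Hz = TL_500 + deficiency = 53 + 7 = 60
STC = 60


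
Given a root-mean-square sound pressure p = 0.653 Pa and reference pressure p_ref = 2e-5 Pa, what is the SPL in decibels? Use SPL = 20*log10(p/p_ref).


p / p_ref = 0.653 / 2e-5 = 32650
SPL = 20 * log10(32650) = 90.278 dB


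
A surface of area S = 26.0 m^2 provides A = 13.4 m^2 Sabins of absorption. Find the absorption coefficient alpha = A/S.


Absorption coefficient = absorbed power / incident power
alpha = A / S = 13.4 / 26.0 = 0.51538


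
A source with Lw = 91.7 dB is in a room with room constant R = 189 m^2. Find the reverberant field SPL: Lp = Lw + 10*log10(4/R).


4/R = 4/189 = 0.021164
Lp = 91.7 + 10*log10(0.021164) = 74.956 dB


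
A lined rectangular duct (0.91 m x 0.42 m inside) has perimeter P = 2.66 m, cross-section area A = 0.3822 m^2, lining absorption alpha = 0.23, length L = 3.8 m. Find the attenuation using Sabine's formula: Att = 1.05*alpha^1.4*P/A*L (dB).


alpha^1.4 = 0.23^1.4 = 0.127767
Attenuation rate = 1.05 * alpha^1.4 * P / A
= 1.05 * 0.127767 * 2.66 / 0.3822 = 0.933682 dB/m
Total Att = 0.933682 * 3.8 = 3.548 dB


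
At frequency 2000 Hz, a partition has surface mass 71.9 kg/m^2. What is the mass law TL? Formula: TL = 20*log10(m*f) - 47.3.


m * f = 71.9 * 2000 = 143800
20*log10(143800) = 103.155 dB
TL = 103.155 - 47.3 = 55.855 dB


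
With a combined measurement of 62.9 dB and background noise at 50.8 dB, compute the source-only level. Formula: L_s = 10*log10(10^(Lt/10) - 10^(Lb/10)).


10^(62.9/10) = 1.94984e+06
10^(50.8/10) = 120226
Difference = 1.94984e+06 - 120226 = 1.82961e+06
L_source = 10*log10(1.82961e+06) = 62.624 dB


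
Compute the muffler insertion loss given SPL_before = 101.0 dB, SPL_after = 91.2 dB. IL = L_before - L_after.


Insertion loss = SPL without muffler - SPL with muffler
IL = 101.0 - 91.2 = 9.8 dB


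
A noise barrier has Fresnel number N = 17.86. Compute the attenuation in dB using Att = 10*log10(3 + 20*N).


3 + 20*N = 3 + 20*17.86 = 360.2
Att = 10*log10(360.2) = 25.565 dB


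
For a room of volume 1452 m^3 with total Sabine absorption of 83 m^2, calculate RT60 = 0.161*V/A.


RT60 = 0.161 * 1452 / 83 = 2.8165 s


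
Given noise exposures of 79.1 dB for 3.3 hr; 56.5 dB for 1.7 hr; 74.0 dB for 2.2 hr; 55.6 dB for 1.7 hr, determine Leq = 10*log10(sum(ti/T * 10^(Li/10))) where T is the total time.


T_total = 3.3 + 1.7 + 2.2 + 1.7 = 8.9 hr
(3.3/8.9) * 10^(79.1/10) = 3.01387e+07
(1.7/8.9) * 10^(56.5/10) = 85321.6
(2.2/8.9) * 10^(74.0/10) = 6.20916e+06
(1.7/8.9) * 10^(55.6/10) = 69352
Sum = 3.01387e+07 + 85321.6 + 6.20916e+06 + 69352 = 3.65025e+07
Leq = 10*log10(3.65025e+07) = 75.623 dB


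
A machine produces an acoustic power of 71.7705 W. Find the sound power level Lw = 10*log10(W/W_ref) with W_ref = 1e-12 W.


W / W_ref = 71.7705 / 1e-12 = 7.17705e+13
Lw = 10 * log10(7.17705e+13) = 138.56 dB


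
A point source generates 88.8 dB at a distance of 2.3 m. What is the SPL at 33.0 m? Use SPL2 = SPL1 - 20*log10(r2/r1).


r2/r1 = 33.0/2.3 = 14.3478
Correction = 20*log10(14.3478) = 23.1357 dB
SPL2 = 88.8 - 23.1357 = 65.664 dB


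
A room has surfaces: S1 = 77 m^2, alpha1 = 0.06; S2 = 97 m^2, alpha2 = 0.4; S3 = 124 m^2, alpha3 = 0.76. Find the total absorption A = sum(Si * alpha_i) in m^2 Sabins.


77 * 0.06 = 4.62
97 * 0.4 = 38.8
124 * 0.76 = 94.24
A_total = 4.62 + 38.8 + 94.24 = 137.66 m^2


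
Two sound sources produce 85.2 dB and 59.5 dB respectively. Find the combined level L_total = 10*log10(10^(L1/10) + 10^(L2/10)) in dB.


10^(85.2/10) = 3.31131e+08
10^(59.5/10) = 891251
Sum = 3.31131e+08 + 891251 = 3.32022e+08
L_total = 10*log10(3.32022e+08) = 85.212 dB


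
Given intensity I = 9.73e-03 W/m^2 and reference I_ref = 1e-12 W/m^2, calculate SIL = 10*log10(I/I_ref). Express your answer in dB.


I / I_ref = 9.73e-03 / 1e-12 = 9.73e+09
SIL = 10 * log10(9.73e+09) = 99.881 dB


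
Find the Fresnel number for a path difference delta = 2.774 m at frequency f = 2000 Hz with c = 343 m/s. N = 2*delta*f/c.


N = 2*delta*f/c = 2*delta/lambda, where lambda = c/f
lambda = 343 / 2000 = 0.1715 m
N = 2 * 2.774 / 0.1715 = 32.35


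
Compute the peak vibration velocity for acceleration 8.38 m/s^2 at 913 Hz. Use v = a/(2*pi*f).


omega = 2*pi*f = 2*pi*913 = 5736.55 rad/s
v = a / omega = 8.38 / 5736.55 = 0.0014608 m/s


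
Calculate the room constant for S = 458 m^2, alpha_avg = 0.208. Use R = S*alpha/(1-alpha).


R = 458 * 0.208 / (1 - 0.208) = 120.28 m^2


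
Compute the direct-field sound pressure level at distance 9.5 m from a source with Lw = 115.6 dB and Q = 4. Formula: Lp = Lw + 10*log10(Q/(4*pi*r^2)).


4*pi*r^2 = 4*pi*9.5^2 = 1134.11 m^2
Q / (4*pi*r^2) = 4 / 1134.11 = 0.00352699
Lp = 115.6 + 10*log10(0.00352699) = 91.074 dB


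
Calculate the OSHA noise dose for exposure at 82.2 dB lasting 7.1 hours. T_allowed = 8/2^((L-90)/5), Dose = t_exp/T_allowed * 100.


T_allowed = 8 / 2^((82.2 - 90)/5) = 23.5883 hr
Dose = 7.1 / 23.5883 * 100 = 30.1 %


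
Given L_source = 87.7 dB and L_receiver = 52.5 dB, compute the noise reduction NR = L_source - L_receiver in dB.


NR = L_source - L_receiver (difference between source and receiving room levels)
NR = 87.7 - 52.5 = 35.2 dB


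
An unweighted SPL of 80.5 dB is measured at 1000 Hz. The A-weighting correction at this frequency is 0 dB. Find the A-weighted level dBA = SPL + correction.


A-weighting table: 1000 Hz -> 0 dB correction
SPL_A = SPL + correction = 80.5 + (0) = 80.5 dBA


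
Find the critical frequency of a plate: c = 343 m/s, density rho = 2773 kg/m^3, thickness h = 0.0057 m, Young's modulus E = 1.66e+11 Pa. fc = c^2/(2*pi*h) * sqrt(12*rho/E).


12*rho/E = 12*2773/1.66e+11 = 2.00458e-07
sqrt(12*rho/E) = sqrt(2.00458e-07) = 0.000447725
c^2/(2*pi*h) = 343^2/(2*pi*0.0057) = 3.28499e+06
fc = 3.28499e+06 * 0.000447725 = 1470.8 Hz


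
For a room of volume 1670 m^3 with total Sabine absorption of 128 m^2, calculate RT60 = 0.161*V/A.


RT60 = 0.161 * 1670 / 128 = 2.1005 s


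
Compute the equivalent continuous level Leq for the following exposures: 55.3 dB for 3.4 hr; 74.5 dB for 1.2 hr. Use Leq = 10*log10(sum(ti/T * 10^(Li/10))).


T_total = 3.4 + 1.2 = 4.6 hr
(3.4/4.6) * 10^(55.3/10) = 250450
(1.2/4.6) * 10^(74.5/10) = 7.3523e+06
Sum = 250450 + 7.3523e+06 = 7.60275e+06
Leq = 10*log10(7.60275e+06) = 68.81 dB


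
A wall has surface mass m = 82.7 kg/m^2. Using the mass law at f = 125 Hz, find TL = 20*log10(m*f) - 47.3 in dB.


m * f = 82.7 * 125 = 10337.5
20*log10(10337.5) = 80.2883 dB
TL = 80.2883 - 47.3 = 32.988 dB


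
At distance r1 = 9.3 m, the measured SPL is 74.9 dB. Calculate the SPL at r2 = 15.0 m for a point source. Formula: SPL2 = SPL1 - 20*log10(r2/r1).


r2/r1 = 15.0/9.3 = 1.6129
Correction = 20*log10(1.6129) = 4.15215 dB
SPL2 = 74.9 - 4.15215 = 70.748 dB


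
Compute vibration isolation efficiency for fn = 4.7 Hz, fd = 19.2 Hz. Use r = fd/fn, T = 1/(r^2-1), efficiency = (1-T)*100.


r = 19.2 / 4.7 = 4.08511
r^2 - 1 = 4.08511^2 - 1 = 15.6881
T = 1/15.6881 = 0.0637426
Efficiency = (1 - 0.0637426)*100 = 93.626 %


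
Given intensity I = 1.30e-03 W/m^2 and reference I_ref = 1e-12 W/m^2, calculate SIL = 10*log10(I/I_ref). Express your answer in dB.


I / I_ref = 1.30e-03 / 1e-12 = 1.3e+09
SIL = 10 * log10(1.3e+09) = 91.139 dB


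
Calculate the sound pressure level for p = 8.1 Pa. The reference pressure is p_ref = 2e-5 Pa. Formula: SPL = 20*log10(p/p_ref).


p / p_ref = 8.1 / 2e-5 = 405000
SPL = 20 * log10(405000) = 112.15 dB


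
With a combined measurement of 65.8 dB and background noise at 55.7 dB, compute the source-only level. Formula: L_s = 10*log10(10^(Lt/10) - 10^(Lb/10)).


10^(65.8/10) = 3.80189e+06
10^(55.7/10) = 371535
Difference = 3.80189e+06 - 371535 = 3.43036e+06
L_source = 10*log10(3.43036e+06) = 65.353 dB


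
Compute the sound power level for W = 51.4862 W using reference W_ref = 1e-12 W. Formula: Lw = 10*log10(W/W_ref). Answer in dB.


W / W_ref = 51.4862 / 1e-12 = 5.14862e+13
Lw = 10 * log10(5.14862e+13) = 137.12 dB


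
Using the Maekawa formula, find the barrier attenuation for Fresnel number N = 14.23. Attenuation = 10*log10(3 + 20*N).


3 + 20*N = 3 + 20*14.23 = 287.6
Att = 10*log10(287.6) = 24.588 dB


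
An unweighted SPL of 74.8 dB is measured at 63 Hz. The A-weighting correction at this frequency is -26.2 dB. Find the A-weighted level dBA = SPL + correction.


A-weighting table: 63 Hz -> -26.2 dB correction
SPL_A = SPL + correction = 74.8 + (-26.2) = 48.6 dBA


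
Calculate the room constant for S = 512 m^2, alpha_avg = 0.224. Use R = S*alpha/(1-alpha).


R = 512 * 0.224 / (1 - 0.224) = 147.79 m^2


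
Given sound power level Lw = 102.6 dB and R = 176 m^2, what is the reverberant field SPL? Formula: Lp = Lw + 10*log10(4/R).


4/R = 4/176 = 0.0227273
Lp = 102.6 + 10*log10(0.0227273) = 86.165 dB


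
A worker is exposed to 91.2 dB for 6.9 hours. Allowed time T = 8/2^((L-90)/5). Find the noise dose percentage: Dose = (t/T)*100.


T_allowed = 8 / 2^((91.2 - 90)/5) = 6.77396 hr
Dose = 6.9 / 6.77396 * 100 = 101.86 %


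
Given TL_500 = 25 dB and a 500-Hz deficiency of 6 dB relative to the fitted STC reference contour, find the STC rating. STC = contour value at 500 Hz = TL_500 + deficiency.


By ASTM E413, STC = value of the fitted reference contour at 500 Hz.
Contour value at 500 Hz = TL_500 + deficiency = 25 + 6 = 31
STC = 31


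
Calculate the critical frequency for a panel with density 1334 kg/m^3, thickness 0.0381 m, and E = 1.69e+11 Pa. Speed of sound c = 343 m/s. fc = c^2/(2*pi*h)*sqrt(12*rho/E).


12*rho/E = 12*1334/1.69e+11 = 9.47219e-08
sqrt(12*rho/E) = sqrt(9.47219e-08) = 0.000307769
c^2/(2*pi*h) = 343^2/(2*pi*0.0381) = 491455
fc = 491455 * 0.000307769 = 151.25 Hz


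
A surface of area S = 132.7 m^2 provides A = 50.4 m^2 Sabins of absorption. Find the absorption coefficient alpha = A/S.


Absorption coefficient = absorbed power / incident power
alpha = A / S = 50.4 / 132.7 = 0.3798


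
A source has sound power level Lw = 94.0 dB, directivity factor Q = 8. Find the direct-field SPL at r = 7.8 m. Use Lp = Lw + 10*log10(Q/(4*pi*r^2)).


4*pi*r^2 = 4*pi*7.8^2 = 764.538 m^2
Q / (4*pi*r^2) = 8 / 764.538 = 0.0104638
Lp = 94.0 + 10*log10(0.0104638) = 74.197 dB


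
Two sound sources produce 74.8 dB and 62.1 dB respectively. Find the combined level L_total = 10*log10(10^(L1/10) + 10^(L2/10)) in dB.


10^(74.8/10) = 3.01995e+07
10^(62.1/10) = 1.62181e+06
Sum = 3.01995e+07 + 1.62181e+06 = 3.18213e+07
L_total = 10*log10(3.18213e+07) = 75.027 dB


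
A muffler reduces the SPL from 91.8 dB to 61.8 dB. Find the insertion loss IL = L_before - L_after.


Insertion loss = SPL without muffler - SPL with muffler
IL = 91.8 - 61.8 = 30 dB


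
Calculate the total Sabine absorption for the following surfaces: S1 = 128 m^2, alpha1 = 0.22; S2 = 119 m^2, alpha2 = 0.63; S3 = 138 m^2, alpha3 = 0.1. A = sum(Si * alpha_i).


128 * 0.22 = 28.16
119 * 0.63 = 74.97
138 * 0.1 = 13.8
A_total = 28.16 + 74.97 + 13.8 = 116.93 m^2


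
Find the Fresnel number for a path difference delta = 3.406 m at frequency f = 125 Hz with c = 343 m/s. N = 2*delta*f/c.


N = 2*delta*f/c = 2*delta/lambda, where lambda = c/f
lambda = 343 / 125 = 2.744 m
N = 2 * 3.406 / 2.744 = 2.4825


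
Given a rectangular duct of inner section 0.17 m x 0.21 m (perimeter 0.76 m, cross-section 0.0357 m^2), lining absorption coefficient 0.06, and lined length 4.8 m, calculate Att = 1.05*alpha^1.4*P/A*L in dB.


alpha^1.4 = 0.06^1.4 = 0.0194721
Attenuation rate = 1.05 * alpha^1.4 * P / A
= 1.05 * 0.0194721 * 0.76 / 0.0357 = 0.435259 dB/m
Total Att = 0.435259 * 4.8 = 2.0892 dB


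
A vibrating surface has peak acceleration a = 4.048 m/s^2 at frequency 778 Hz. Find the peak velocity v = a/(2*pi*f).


omega = 2*pi*f = 2*pi*778 = 4888.32 rad/s
v = a / omega = 4.048 / 4888.32 = 0.0008281 m/s


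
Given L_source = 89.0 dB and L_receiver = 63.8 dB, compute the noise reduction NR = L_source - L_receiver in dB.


NR = L_source - L_receiver (difference between source and receiving room levels)
NR = 89.0 - 63.8 = 25.2 dB


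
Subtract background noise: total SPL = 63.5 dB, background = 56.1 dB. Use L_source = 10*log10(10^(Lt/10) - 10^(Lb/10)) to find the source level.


10^(63.5/10) = 2.23872e+06
10^(56.1/10) = 407380
Difference = 2.23872e+06 - 407380 = 1.83134e+06
L_source = 10*log10(1.83134e+06) = 62.628 dB


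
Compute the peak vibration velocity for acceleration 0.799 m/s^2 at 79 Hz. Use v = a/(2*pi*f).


omega = 2*pi*f = 2*pi*79 = 496.372 rad/s
v = a / omega = 0.799 / 496.372 = 0.0016097 m/s


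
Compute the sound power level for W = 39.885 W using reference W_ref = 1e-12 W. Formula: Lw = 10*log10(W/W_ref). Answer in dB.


W / W_ref = 39.885 / 1e-12 = 3.9885e+13
Lw = 10 * log10(3.9885e+13) = 136.01 dB


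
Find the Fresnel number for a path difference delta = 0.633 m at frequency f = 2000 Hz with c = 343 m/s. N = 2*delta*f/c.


N = 2*delta*f/c = 2*delta/lambda, where lambda = c/f
lambda = 343 / 2000 = 0.1715 m
N = 2 * 0.633 / 0.1715 = 7.3819


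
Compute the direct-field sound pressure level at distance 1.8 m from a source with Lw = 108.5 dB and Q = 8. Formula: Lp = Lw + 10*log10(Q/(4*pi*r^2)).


4*pi*r^2 = 4*pi*1.8^2 = 40.715 m^2
Q / (4*pi*r^2) = 8 / 40.715 = 0.196488
Lp = 108.5 + 10*log10(0.196488) = 101.43 dB


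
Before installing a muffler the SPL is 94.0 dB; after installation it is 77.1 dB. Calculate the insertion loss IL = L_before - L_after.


Insertion loss = SPL without muffler - SPL with muffler
IL = 94.0 - 77.1 = 16.9 dB


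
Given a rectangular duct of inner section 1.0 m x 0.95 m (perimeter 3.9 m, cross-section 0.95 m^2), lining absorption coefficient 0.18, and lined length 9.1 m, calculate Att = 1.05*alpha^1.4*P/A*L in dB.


alpha^1.4 = 0.18^1.4 = 0.0906529
Attenuation rate = 1.05 * alpha^1.4 * P / A
= 1.05 * 0.0906529 * 3.9 / 0.95 = 0.390762 dB/m
Total Att = 0.390762 * 9.1 = 3.5559 dB


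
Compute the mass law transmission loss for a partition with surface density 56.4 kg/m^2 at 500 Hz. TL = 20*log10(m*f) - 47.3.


m * f = 56.4 * 500 = 28200
20*log10(28200) = 89.005 dB
TL = 89.005 - 47.3 = 41.705 dB


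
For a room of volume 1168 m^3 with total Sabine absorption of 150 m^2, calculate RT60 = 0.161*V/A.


RT60 = 0.161 * 1168 / 150 = 1.2537 s


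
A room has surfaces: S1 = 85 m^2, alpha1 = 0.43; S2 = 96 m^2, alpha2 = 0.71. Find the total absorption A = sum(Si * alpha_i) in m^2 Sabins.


85 * 0.43 = 36.55
96 * 0.71 = 68.16
A_total = 36.55 + 68.16 = 104.71 m^2


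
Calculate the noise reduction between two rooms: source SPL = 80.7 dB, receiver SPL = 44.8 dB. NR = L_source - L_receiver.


NR = L_source - L_receiver (difference between source and receiving room levels)
NR = 80.7 - 44.8 = 35.9 dB


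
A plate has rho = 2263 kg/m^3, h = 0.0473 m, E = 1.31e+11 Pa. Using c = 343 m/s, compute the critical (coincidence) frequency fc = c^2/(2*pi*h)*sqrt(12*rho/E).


12*rho/E = 12*2263/1.31e+11 = 2.07298e-07
sqrt(12*rho/E) = sqrt(2.07298e-07) = 0.0004553
c^2/(2*pi*h) = 343^2/(2*pi*0.0473) = 395865
fc = 395865 * 0.0004553 = 180.24 Hz


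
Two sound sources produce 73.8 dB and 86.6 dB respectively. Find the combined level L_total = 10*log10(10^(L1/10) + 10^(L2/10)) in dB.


10^(73.8/10) = 2.39883e+07
10^(86.6/10) = 4.57088e+08
Sum = 2.39883e+07 + 4.57088e+08 = 4.81076e+08
L_total = 10*log10(4.81076e+08) = 86.822 dB


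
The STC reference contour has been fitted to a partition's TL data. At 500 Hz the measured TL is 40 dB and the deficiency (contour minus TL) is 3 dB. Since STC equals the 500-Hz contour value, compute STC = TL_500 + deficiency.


By ASTM E413, STC = value of the fitted reference contour at 500 Hz.
Contour value at 500 Hz = TL_500 + deficiency = 40 + 3 = 43
STC = 43


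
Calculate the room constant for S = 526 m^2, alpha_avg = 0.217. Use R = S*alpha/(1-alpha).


R = 526 * 0.217 / (1 - 0.217) = 145.78 m^2


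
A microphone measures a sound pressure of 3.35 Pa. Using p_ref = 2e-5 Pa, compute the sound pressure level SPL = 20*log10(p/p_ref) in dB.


p / p_ref = 3.35 / 2e-5 = 167500
SPL = 20 * log10(167500) = 104.48 dB


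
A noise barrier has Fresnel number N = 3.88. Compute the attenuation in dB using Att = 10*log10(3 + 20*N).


3 + 20*N = 3 + 20*3.88 = 80.6
Att = 10*log10(80.6) = 19.063 dB


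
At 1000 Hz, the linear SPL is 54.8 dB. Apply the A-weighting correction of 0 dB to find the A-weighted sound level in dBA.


A-weighting table: 1000 Hz -> 0 dB correction
SPL_A = SPL + correction = 54.8 + (0) = 54.8 dBA


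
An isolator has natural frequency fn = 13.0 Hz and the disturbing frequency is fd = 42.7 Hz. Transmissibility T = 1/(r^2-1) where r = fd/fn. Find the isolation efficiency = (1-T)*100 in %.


r = 42.7 / 13.0 = 3.28462
r^2 - 1 = 3.28462^2 - 1 = 9.78873
T = 1/9.78873 = 0.102158
Efficiency = (1 - 0.102158)*100 = 89.784 %


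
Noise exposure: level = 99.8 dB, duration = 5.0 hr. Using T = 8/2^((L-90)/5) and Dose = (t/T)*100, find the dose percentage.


T_allowed = 8 / 2^((99.8 - 90)/5) = 2.05623 hr
Dose = 5.0 / 2.05623 * 100 = 243.16 %


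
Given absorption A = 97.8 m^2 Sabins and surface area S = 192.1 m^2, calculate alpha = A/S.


Absorption coefficient = absorbed power / incident power
alpha = A / S = 97.8 / 192.1 = 0.50911


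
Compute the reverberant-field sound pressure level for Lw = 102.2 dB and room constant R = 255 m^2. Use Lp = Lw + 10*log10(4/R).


4/R = 4/255 = 0.0156863
Lp = 102.2 + 10*log10(0.0156863) = 84.155 dB


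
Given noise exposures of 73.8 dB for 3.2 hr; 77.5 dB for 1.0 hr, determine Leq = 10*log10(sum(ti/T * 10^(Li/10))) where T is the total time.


T_total = 3.2 + 1.0 = 4.2 hr
(3.2/4.2) * 10^(73.8/10) = 1.82768e+07
(1.0/4.2) * 10^(77.5/10) = 1.33891e+07
Sum = 1.82768e+07 + 1.33891e+07 = 3.16659e+07
Leq = 10*log10(3.16659e+07) = 75.006 dB


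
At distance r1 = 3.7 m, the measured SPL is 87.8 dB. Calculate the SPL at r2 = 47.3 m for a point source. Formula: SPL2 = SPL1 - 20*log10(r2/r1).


r2/r1 = 47.3/3.7 = 12.7838
Correction = 20*log10(12.7838) = 22.1332 dB
SPL2 = 87.8 - 22.1332 = 65.667 dB


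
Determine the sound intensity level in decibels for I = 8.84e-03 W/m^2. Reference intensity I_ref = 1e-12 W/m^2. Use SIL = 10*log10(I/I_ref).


I / I_ref = 8.84e-03 / 1e-12 = 8.84e+09
SIL = 10 * log10(8.84e+09) = 99.465 dB


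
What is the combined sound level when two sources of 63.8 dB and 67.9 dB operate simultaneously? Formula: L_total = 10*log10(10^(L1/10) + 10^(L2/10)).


10^(63.8/10) = 2.39883e+06
10^(67.9/10) = 6.16595e+06
Sum = 2.39883e+06 + 6.16595e+06 = 8.56478e+06
L_total = 10*log10(8.56478e+06) = 69.327 dB


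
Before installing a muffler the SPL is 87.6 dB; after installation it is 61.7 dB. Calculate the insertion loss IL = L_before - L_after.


Insertion loss = SPL without muffler - SPL with muffler
IL = 87.6 - 61.7 = 25.9 dB


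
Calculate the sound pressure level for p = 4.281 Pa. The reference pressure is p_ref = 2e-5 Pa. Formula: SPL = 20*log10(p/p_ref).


p / p_ref = 4.281 / 2e-5 = 214050
SPL = 20 * log10(214050) = 106.61 dB


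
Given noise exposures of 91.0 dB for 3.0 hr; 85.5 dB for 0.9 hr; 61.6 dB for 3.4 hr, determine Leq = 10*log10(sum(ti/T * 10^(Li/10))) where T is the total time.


T_total = 3.0 + 0.9 + 3.4 = 7.3 hr
(3.0/7.3) * 10^(91.0/10) = 5.17367e+08
(0.9/7.3) * 10^(85.5/10) = 4.37441e+07
(3.4/7.3) * 10^(61.6/10) = 673219
Sum = 5.17367e+08 + 4.37441e+07 + 673219 = 5.61784e+08
Leq = 10*log10(5.61784e+08) = 87.496 dB


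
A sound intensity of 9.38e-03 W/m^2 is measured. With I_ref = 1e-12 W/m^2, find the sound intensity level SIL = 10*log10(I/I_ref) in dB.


I / I_ref = 9.38e-03 / 1e-12 = 9.38e+09
SIL = 10 * log10(9.38e+09) = 99.722 dB


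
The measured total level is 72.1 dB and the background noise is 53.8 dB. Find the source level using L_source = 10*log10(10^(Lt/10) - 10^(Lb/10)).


10^(72.1/10) = 1.62181e+07
10^(53.8/10) = 239883
Difference = 1.62181e+07 - 239883 = 1.59782e+07
L_source = 10*log10(1.59782e+07) = 72.035 dB


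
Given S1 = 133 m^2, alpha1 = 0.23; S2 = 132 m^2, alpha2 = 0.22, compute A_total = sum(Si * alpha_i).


133 * 0.23 = 30.59
132 * 0.22 = 29.04
A_total = 30.59 + 29.04 = 59.63 m^2


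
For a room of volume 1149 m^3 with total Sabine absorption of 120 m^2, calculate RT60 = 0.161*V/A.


RT60 = 0.161 * 1149 / 120 = 1.5416 s


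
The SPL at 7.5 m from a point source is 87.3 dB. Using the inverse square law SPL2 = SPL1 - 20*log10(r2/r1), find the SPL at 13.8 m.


r2/r1 = 13.8/7.5 = 1.84
Correction = 20*log10(1.84) = 5.29636 dB
SPL2 = 87.3 - 5.29636 = 82.004 dB


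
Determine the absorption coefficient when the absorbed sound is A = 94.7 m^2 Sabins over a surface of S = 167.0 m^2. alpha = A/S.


Absorption coefficient = absorbed power / incident power
alpha = A / S = 94.7 / 167.0 = 0.56707


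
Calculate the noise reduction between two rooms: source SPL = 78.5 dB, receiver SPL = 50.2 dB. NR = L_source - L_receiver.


NR = L_source - L_receiver (difference between source and receiving room levels)
NR = 78.5 - 50.2 = 28.3 dB


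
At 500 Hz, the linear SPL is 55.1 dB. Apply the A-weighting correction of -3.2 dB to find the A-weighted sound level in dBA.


A-weighting table: 500 Hz -> -3.2 dB correction
SPL_A = SPL + correction = 55.1 + (-3.2) = 51.9 dBA


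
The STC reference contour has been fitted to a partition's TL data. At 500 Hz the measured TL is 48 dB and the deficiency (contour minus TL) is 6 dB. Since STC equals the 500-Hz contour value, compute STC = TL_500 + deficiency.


By ASTM E413, STC = value of the fitted reference contour at 500 Hz.
Contour value at 500 Hz = TL_500 + deficiency = 48 + 6 = 54
STC = 54


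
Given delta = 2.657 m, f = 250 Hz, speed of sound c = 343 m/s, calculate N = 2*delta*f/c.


N = 2*delta*f/c = 2*delta/lambda, where lambda = c/f
lambda = 343 / 250 = 1.372 m
N = 2 * 2.657 / 1.372 = 3.8732


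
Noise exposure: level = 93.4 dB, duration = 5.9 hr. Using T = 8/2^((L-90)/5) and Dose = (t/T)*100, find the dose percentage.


T_allowed = 8 / 2^((93.4 - 90)/5) = 4.99332 hr
Dose = 5.9 / 4.99332 * 100 = 118.16 %


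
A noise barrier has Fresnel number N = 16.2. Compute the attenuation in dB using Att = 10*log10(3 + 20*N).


3 + 20*N = 3 + 20*16.2 = 327
Att = 10*log10(327) = 25.145 dB


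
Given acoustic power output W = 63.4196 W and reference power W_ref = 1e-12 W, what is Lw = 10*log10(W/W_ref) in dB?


W / W_ref = 63.4196 / 1e-12 = 6.34196e+13
Lw = 10 * log10(6.34196e+13) = 138.02 dB


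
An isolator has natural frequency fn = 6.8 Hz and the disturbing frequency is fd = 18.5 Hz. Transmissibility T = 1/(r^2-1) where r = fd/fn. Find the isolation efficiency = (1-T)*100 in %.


r = 18.5 / 6.8 = 2.72059
r^2 - 1 = 2.72059^2 - 1 = 6.40161
T = 1/6.40161 = 0.156211
Efficiency = (1 - 0.156211)*100 = 84.379 %
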